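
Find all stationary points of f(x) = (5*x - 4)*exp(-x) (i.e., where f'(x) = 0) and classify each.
f'(x) = (9 - 5*x)*exp(-x)

Solve f'(x) = 0:
  f'(x) = (9 - 5*x)·exp(-x) and exp(-x) > 0 for every x, so f'(x) = 0 ⇔ 9 - 5*x = 0.
  9 - 5*x = 0.
  ⇒ x = 9/5

f''(x) = (5*x - 14)*exp(-x)
Second-derivative test at each critical point:
  f''(9/5) = -0.8265 < 0 → local maximum

Critical points: x = 9/5 (local maximum)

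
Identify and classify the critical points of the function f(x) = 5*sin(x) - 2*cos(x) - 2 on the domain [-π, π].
f'(x) = 2*sin(x) + 5*cos(x)

Solve f'(x) = 0 on [-π, π]:
  f'(x) = 0 ⇔ 5*cos(x) = -2*sin(x) ⇔ tan(x) = -5/2, i.e. x = arctan(-5/2) + nπ; keep the solutions lying in [-π, π].
  ⇒ x = -atan(5/2) ≈ -1.1903, pi - atan(5/2) ≈ 1.9513

f''(x) = -5*sin(x) + 2*cos(x)
Second-derivative test at each critical point:
  f''(-1.1903) = 5.3852 > 0 → local minimum
  f''(1.9513) = -5.3852 < 0 → local maximum

Critical points: x = -atan(5/2) ≈ -1.1903 (local minimum); x = pi - atan(5/2) ≈ 1.9513 (local maximum)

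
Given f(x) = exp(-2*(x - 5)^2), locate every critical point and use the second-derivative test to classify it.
f'(x) = 4*(5 - x)*exp(-2*(x - 5)^2)

Solve f'(x) = 0:
  f'(x) = (20 - 4*x)·exp(-2*(x - 5)^2) and exp(-2*(x - 5)^2) > 0 for every x, so f'(x) = 0 ⇔ 20 - 4*x = 0.
  Factor: 20 - 4*x = -4*(x - 5) = 0.
  ⇒ x = 5

f''(x) = 4*(4*(x - 5)^2 - 1)*exp(-2*(x - 5)^2)
Second-derivative test at each critical point:
  f''(5) = -4 < 0 → local maximum

Critical points: x = 5 (local maximum)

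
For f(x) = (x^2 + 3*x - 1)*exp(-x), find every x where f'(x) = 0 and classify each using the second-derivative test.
f'(x) = (-x^2 - x + 4)*exp(-x)

Solve f'(x) = 0:
  f'(x) = (-x^2 - x + 4)·exp(-x) and exp(-x) > 0 for every x, so f'(x) = 0 ⇔ -x^2 - x + 4 = 0.
  x^2 + x - 4 = 0 has no rational roots; quadratic formula: x = (-1 ± √17)/2.
  ⇒ x = -sqrt(17)/2 - 1/2 ≈ -2.5616, -1/2 + sqrt(17)/2 ≈ 1.5616

f''(x) = (x^2 - x - 5)*exp(-x)
Second-derivative test at each critical point:
  f''(-2.5616) = 53.4186 > 0 → local minimum
  f''(1.5616) = -0.8651 < 0 → local maximum

Critical points: x = -sqrt(17)/2 - 1/2 ≈ -2.5616 (local minimum); x = -1/2 + sqrt(17)/2 ≈ 1.5616 (local maximum)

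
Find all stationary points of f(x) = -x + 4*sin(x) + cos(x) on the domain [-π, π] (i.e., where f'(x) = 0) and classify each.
f'(x) = -sin(x) + 4*cos(x) - 1

Solve f'(x) = 0 on [-π, π]:
  f'(x) = 0 ⇔ -sin(x) + 4*cos(x) = 1. Write the left side as R·cos(x + φ) with R = √(4² + 1²) = sqrt(17), cos φ = 4*sqrt(17)/17, sin φ = sqrt(17)/17; then cos(x + φ) = sqrt(17)/17. Solve for x and keep the solutions lying in [-π, π].
  ⇒ x = -pi/2 ≈ -1.5708, atan(15/8) ≈ 1.0808

f''(x) = -4*sin(x) - cos(x)
Second-derivative test at each critical point:
  f''(-1.5708) = 4 > 0 → local minimum
  f''(1.0808) = -4 < 0 → local maximum

Critical points: x = -pi/2 ≈ -1.5708 (local minimum); x = atan(15/8) ≈ 1.0808 (local maximum)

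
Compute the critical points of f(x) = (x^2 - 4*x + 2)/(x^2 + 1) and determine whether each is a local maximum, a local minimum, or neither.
f'(x) = 2*(2*x^2 - x - 2)/(x^4 + 2*x^2 + 1)

Solve f'(x) = 0:
  f'(x) = 2*(2*x^2 - x - 2)/(x^2 + 1)^2; the denominator is positive wherever f is defined, so f'(x) = 0 ⇔ 4*x^2 - 2*x - 4 = 0.
  Factor: 4*x^2 - 2*x - 4 = 2*(2*x^2 - x - 2); 2*x^2 - x - 2 = 0 has no rational roots; quadratic formula: x = (1 ± √17)/4.
  ⇒ x = 1/4 - sqrt(17)/4 ≈ -0.7808, 1/4 + sqrt(17)/4 ≈ 1.2808

f''(x) = 2*(-4*x^3 + 3*x^2 + 12*x - 1)/(x^6 + 3*x^4 + 3*x^2 + 1)
Second-derivative test at each critical point:
  f''(-0.7808) = -3.1828 < 0 → local maximum
  f''(1.2808) = 1.1828 > 0 → local minimum

Critical points: x = 1/4 - sqrt(17)/4 ≈ -0.7808 (local maximum); x = 1/4 + sqrt(17)/4 ≈ 1.2808 (local minimum)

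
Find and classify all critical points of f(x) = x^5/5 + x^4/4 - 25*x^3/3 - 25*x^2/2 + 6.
f'(x) = x*(x^3 + x^2 - 25*x - 25)

Solve f'(x) = 0:
  Factor: x^4 + x^3 - 25*x^2 - 25*x = x*(x - 5)*(x + 1)*(x + 5) = 0.
  ⇒ x = -5, -1, 0, 5

f''(x) = 4*x^3 + 3*x^2 - 50*x - 25
Second-derivative test at each critical point:
  f''(-5) = -200 < 0 → local maximum
  f''(-1) = 24 > 0 → local minimum
  f''(0) = -25 < 0 → local maximum
  f''(5) = 300 > 0 → local minimum

Critical points: x = -5 (local maximum); x = -1 (local minimum); x = 0 (local maximum); x = 5 (local minimum)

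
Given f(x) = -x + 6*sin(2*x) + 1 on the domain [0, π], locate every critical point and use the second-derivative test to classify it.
f'(x) = 12*cos(2*x) - 1

Solve f'(x) = 0 on [0, π]:
  f'(x) = 0 ⇔ cos(2*x) = 1/12, i.e. 2*x = ±arccos(1/12) + 2nπ; keep the solutions lying in [0, π].
  ⇒ x = acos(1/12)/2 ≈ 0.7437, pi - acos(1/12)/2 ≈ 2.3979

f''(x) = -24*sin(2*x)
Second-derivative test at each critical point:
  f''(0.7437) = -23.9165 < 0 → local maximum
  f''(2.3979) = 23.9165 > 0 → local minimum

Critical points: x = acos(1/12)/2 ≈ 0.7437 (local maximum); x = pi - acos(1/12)/2 ≈ 2.3979 (local minimum)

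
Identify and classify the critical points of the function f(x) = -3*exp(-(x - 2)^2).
f'(x) = 6*(x - 2)*exp(-(x - 2)^2)

Solve f'(x) = 0:
  f'(x) = (6*x - 12)·exp(-(x - 2)^2) and exp(-(x - 2)^2) > 0 for every x, so f'(x) = 0 ⇔ 6*x - 12 = 0.
  Factor: 6*x - 12 = 6*(x - 2) = 0.
  ⇒ x = 2

f''(x) = 6*(1 - 2*(x - 2)^2)*exp(-(x - 2)^2)
Second-derivative test at each critical point:
  f''(2) = 6 > 0 → local minimum

Critical points: x = 2 (local minimum)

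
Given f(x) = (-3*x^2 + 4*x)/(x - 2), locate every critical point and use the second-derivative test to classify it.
f'(x) = (-3*x^2 + 12*x - 8)/(x^2 - 4*x + 4)

Solve f'(x) = 0:
  f'(x) = -(3*x^2 - 12*x + 8)/(x - 2)^2; the denominator is positive wherever f is defined, so f'(x) = 0 ⇔ -3*x^2 + 12*x - 8 = 0.
  3*x^2 - 12*x + 8 = 0 has no rational roots; quadratic formula: x = (12 ± √48)/6.
  ⇒ x = 2 - 2*sqrt(3)/3 ≈ 0.8453, 2*sqrt(3)/3 + 2 ≈ 3.1547

f''(x) = -8/(x^3 - 6*x^2 + 12*x - 8)
Second-derivative test at each critical point:
  f''(0.8453) = 5.1962 > 0 → local minimum
  f''(3.1547) = -5.1962 < 0 → local maximum

Critical points: x = 2 - 2*sqrt(3)/3 ≈ 0.8453 (local minimum); x = 2*sqrt(3)/3 + 2 ≈ 3.1547 (local maximum)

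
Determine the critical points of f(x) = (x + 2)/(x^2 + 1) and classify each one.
f'(x) = (x^2 - 2*x*(x + 2) + 1)/(x^2 + 1)^2

Solve f'(x) = 0:
  f'(x) = -(x^2 + 4*x - 1)/(x^2 + 1)^2; the denominator is positive wherever f is defined, so f'(x) = 0 ⇔ -x^2 - 4*x + 1 = 0.
  x^2 + 4*x - 1 = 0 has no rational roots; quadratic formula: x = (-4 ± √20)/2.
  ⇒ x = -sqrt(5) - 2 ≈ -4.2361, -2 + sqrt(5) ≈ 0.2361

f''(x) = 2*(4*x^2*(x + 2) - (3*x + 2)*(x^2 + 1))/(x^2 + 1)^3
Second-derivative test at each critical point:
  f''(-4.2361) = 0.0125 > 0 → local minimum
  f''(0.2361) = -4.0125 < 0 → local maximum

Critical points: x = -sqrt(5) - 2 ≈ -4.2361 (local minimum); x = -2 + sqrt(5) ≈ 0.2361 (local maximum)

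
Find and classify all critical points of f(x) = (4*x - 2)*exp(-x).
f'(x) = 2*(3 - 2*x)*exp(-x)

Solve f'(x) = 0:
  f'(x) = (6 - 4*x)·exp(-x) and exp(-x) > 0 for every x, so f'(x) = 0 ⇔ 6 - 4*x = 0.
  Factor: 6 - 4*x = -2*(2*x - 3) = 0.
  ⇒ x = 3/2

f''(x) = 2*(2*x - 5)*exp(-x)
Second-derivative test at each critical point:
  f''(3/2) = -0.8925 < 0 → local maximum

Critical points: x = 3/2 (local maximum)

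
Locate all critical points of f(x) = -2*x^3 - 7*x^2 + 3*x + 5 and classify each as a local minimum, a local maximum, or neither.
f'(x) = -6*x^2 - 14*x + 3

Solve f'(x) = 0:
  6*x^2 + 14*x - 3 = 0 has no rational roots; quadratic formula: x = (-14 ± √268)/12.
  ⇒ x = -sqrt(67)/6 - 7/6 ≈ -2.5309, -7/6 + sqrt(67)/6 ≈ 0.1976

f''(x) = -12*x - 14
Second-derivative test at each critical point:
  f''(-2.5309) = 16.3707 > 0 → local minimum
  f''(0.1976) = -16.3707 < 0 → local maximum

Critical points: x = -sqrt(67)/6 - 7/6 ≈ -2.5309 (local minimum); x = -7/6 + sqrt(67)/6 ≈ 0.1976 (local maximum)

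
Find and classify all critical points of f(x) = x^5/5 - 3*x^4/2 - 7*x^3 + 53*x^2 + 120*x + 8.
f'(x) = x^4 - 6*x^3 - 21*x^2 + 106*x + 120

Solve f'(x) = 0:
  Factor: x^4 - 6*x^3 - 21*x^2 + 106*x + 120 = (x - 6)*(x - 5)*(x + 1)*(x + 4) = 0.
  ⇒ x = -4, -1, 5, 6

f''(x) = 4*x^3 - 18*x^2 - 42*x + 106
Second-derivative test at each critical point:
  f''(-4) = -270 < 0 → local maximum
  f''(-1) = 126 > 0 → local minimum
  f''(5) = -54 < 0 → local maximum
  f''(6) = 70 > 0 → local minimum

Critical points: x = -4 (local maximum); x = -1 (local minimum); x = 5 (local maximum); x = 6 (local minimum)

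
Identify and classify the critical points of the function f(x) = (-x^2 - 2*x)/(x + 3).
f'(x) = (-x^2 - 6*x - 6)/(x^2 + 6*x + 9)

Solve f'(x) = 0:
  f'(x) = -(x^2 + 6*x + 6)/(x + 3)^2; the denominator is positive wherever f is defined, so f'(x) = 0 ⇔ -x^2 - 6*x - 6 = 0.
  x^2 + 6*x + 6 = 0 has no rational roots; quadratic formula: x = (-6 ± √12)/2.
  ⇒ x = -3 - sqrt(3) ≈ -4.7321, -3 + sqrt(3) ≈ -1.2679

f''(x) = -6/(x^3 + 9*x^2 + 27*x + 27)
Second-derivative test at each critical point:
  f''(-4.7321) = 1.1547 > 0 → local minimum
  f''(-1.2679) = -1.1547 < 0 → local maximum

Critical points: x = -3 - sqrt(3) ≈ -4.7321 (local minimum); x = -3 + sqrt(3) ≈ -1.2679 (local maximum)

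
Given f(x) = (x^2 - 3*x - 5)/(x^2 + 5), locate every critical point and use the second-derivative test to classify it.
f'(x) = (3*x^2 + 20*x - 15)/(x^4 + 10*x^2 + 25)

Solve f'(x) = 0:
  f'(x) = (3*x^2 + 20*x - 15)/(x^2 + 5)^2; the denominator is positive wherever f is defined, so f'(x) = 0 ⇔ 3*x^2 + 20*x - 15 = 0.
  3*x^2 + 20*x - 15 = 0 has no rational roots; quadratic formula: x = (-20 ± √580)/6.
  ⇒ x = -sqrt(145)/3 - 10/3 ≈ -7.3472, -10/3 + sqrt(145)/3 ≈ 0.6805

f''(x) = 2*(-3*x^3 - 30*x^2 + 45*x + 50)/(x^6 + 15*x^4 + 75*x^2 + 125)
Second-derivative test at each critical point:
  f''(-7.3472) = -0.0069 < 0 → local maximum
  f''(0.6805) = 0.8069 > 0 → local minimum

Critical points: x = -sqrt(145)/3 - 10/3 ≈ -7.3472 (local maximum); x = -10/3 + sqrt(145)/3 ≈ 0.6805 (local minimum)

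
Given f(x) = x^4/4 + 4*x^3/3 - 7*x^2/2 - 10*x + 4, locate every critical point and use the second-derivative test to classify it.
f'(x) = x^3 + 4*x^2 - 7*x - 10

Solve f'(x) = 0:
  Factor: x^3 + 4*x^2 - 7*x - 10 = (x - 2)*(x + 1)*(x + 5) = 0.
  ⇒ x = -5, -1, 2

f''(x) = 3*x^2 + 8*x - 7
Second-derivative test at each critical point:
  f''(-5) = 28 > 0 → local minimum
  f''(-1) = -12 < 0 → local maximum
  f''(2) = 21 > 0 → local minimum

Critical points: x = -5 (local minimum); x = -1 (local maximum); x = 2 (local minimum)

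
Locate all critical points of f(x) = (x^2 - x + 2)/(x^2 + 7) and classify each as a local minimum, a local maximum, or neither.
f'(x) = (x^2 + 10*x - 7)/(x^4 + 14*x^2 + 49)

Solve f'(x) = 0:
  f'(x) = (x^2 + 10*x - 7)/(x^2 + 7)^2; the denominator is positive wherever f is defined, so f'(x) = 0 ⇔ x^2 + 10*x - 7 = 0.
  x^2 + 10*x - 7 = 0 has no rational roots; quadratic formula: x = (-10 ± √128)/2.
  ⇒ x = -4*sqrt(2) - 5 ≈ -10.6569, -5 + 4*sqrt(2) ≈ 0.6569

f''(x) = 2*(-x^3 - 15*x^2 + 21*x + 35)/(x^6 + 21*x^4 + 147*x^2 + 343)
Second-derivative test at each critical point:
  f''(-10.6569) = -0.0008 < 0 → local maximum
  f''(0.6569) = 0.2049 > 0 → local minimum

Critical points: x = -4*sqrt(2) - 5 ≈ -10.6569 (local maximum); x = -5 + 4*sqrt(2) ≈ 0.6569 (local minimum)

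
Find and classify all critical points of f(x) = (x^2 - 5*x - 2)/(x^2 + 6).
f'(x) = (5*x^2 + 16*x - 30)/(x^4 + 12*x^2 + 36)

Solve f'(x) = 0:
  f'(x) = (5*x^2 + 16*x - 30)/(x^2 + 6)^2; the denominator is positive wherever f is defined, so f'(x) = 0 ⇔ 5*x^2 + 16*x - 30 = 0.
  5*x^2 + 16*x - 30 = 0 has no rational roots; quadratic formula: x = (-16 ± √856)/10.
  ⇒ x = -sqrt(214)/5 - 8/5 ≈ -4.5257, -8/5 + sqrt(214)/5 ≈ 1.3257

f''(x) = 2*(-5*x^3 - 24*x^2 + 90*x + 48)/(x^6 + 18*x^4 + 108*x^2 + 216)
Second-derivative test at each critical point:
  f''(-4.5257) = -0.0417 < 0 → local maximum
  f''(1.3257) = 0.4862 > 0 → local minimum

Critical points: x = -sqrt(214)/5 - 8/5 ≈ -4.5257 (local maximum); x = -8/5 + sqrt(214)/5 ≈ 1.3257 (local minimum)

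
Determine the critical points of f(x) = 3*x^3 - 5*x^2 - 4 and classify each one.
f'(x) = x*(9*x - 10)

Solve f'(x) = 0:
  Factor: 9*x^2 - 10*x = x*(9*x - 10) = 0.
  ⇒ x = 0, 10/9

f''(x) = 18*x - 10
Second-derivative test at each critical point:
  f''(0) = -10 < 0 → local maximum
  f''(10/9) = 10 > 0 → local minimum

Critical points: x = 0 (local maximum); x = 10/9 (local minimum)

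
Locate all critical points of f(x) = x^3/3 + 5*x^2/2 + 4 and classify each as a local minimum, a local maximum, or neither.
f'(x) = x*(x + 5)

Solve f'(x) = 0:
  Factor: x^2 + 5*x = x*(x + 5) = 0.
  ⇒ x = -5, 0

f''(x) = 2*x + 5
Second-derivative test at each critical point:
  f''(-5) = -5 < 0 → local maximum
  f''(0) = 5 > 0 → local minimum

Critical points: x = -5 (local maximum); x = 0 (local minimum)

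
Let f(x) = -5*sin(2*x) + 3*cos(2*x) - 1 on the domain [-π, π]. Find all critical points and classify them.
f'(x) = -6*sin(2*x) - 10*cos(2*x)

Solve f'(x) = 0 on [-π, π]:
  f'(x) = 0 ⇔ -5*cos(2*x) = 3*sin(2*x) ⇔ tan(2*x) = -5/3, i.e. 2*x = arctan(-5/3) + nπ; keep the solutions lying in [-π, π].
  ⇒ x = -pi/2 - atan(5/3)/2 ≈ -2.0860, -atan(5/3)/2 ≈ -0.5152, -atan(5/3)/2 + pi/2 ≈ 1.0556, pi - atan(5/3)/2 ≈ 2.6264

f''(x) = 20*sin(2*x) - 12*cos(2*x)
Second-derivative test at each critical point:
  f''(-2.0860) = 23.3238 > 0 → local minimum
  f''(-0.5152) = -23.3238 < 0 → local maximum
  f''(1.0556) = 23.3238 > 0 → local minimum
  f''(2.6264) = -23.3238 < 0 → local maximum

Critical points: x = -pi/2 - atan(5/3)/2 ≈ -2.0860 (local minimum); x = -atan(5/3)/2 ≈ -0.5152 (local maximum); x = -atan(5/3)/2 + pi/2 ≈ 1.0556 (local minimum); x = pi - atan(5/3)/2 ≈ 2.6264 (local maximum)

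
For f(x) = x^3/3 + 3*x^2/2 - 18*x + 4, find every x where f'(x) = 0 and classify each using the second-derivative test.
f'(x) = x^2 + 3*x - 18

Solve f'(x) = 0:
  Factor: x^2 + 3*x - 18 = (x - 3)*(x + 6) = 0.
  ⇒ x = -6, 3

f''(x) = 2*x + 3
Second-derivative test at each critical point:
  f''(-6) = -9 < 0 → local maximum
  f''(3) = 9 > 0 → local minimum

Critical points: x = -6 (local maximum); x = 3 (local minimum)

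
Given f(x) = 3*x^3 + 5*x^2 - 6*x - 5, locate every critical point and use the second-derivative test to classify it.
f'(x) = 9*x^2 + 10*x - 6

Solve f'(x) = 0:
  9*x^2 + 10*x - 6 = 0 has no rational roots; quadratic formula: x = (-10 ± √316)/18.
  ⇒ x = -sqrt(79)/9 - 5/9 ≈ -1.5431, -5/9 + sqrt(79)/9 ≈ 0.4320

f''(x) = 18*x + 10
Second-derivative test at each critical point:
  f''(-1.5431) = -17.7764 < 0 → local maximum
  f''(0.4320) = 17.7764 > 0 → local minimum

Critical points: x = -sqrt(79)/9 - 5/9 ≈ -1.5431 (local maximum); x = -5/9 + sqrt(79)/9 ≈ 0.4320 (local minimum)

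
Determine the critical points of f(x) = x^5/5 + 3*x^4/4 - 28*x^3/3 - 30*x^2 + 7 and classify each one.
f'(x) = x*(x^3 + 3*x^2 - 28*x - 60)

Solve f'(x) = 0:
  Factor: x^4 + 3*x^3 - 28*x^2 - 60*x = x*(x - 5)*(x + 2)*(x + 6) = 0.
  ⇒ x = -6, -2, 0, 5

f''(x) = 4*x^3 + 9*x^2 - 56*x - 60
Second-derivative test at each critical point:
  f''(-6) = -264 < 0 → local maximum
  f''(-2) = 56 > 0 → local minimum
  f''(0) = -60 < 0 → local maximum
  f''(5) = 385 > 0 → local minimum

Critical points: x = -6 (local maximum); x = -2 (local minimum); x = 0 (local maximum); x = 5 (local minimum)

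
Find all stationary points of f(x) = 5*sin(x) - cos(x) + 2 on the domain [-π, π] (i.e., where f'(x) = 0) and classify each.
f'(x) = sin(x) + 5*cos(x)

Solve f'(x) = 0 on [-π, π]:
  f'(x) = 0 ⇔ 5*cos(x) = -sin(x) ⇔ tan(x) = -5, i.e. x = arctan(-5) + nπ; keep the solutions lying in [-π, π].
  ⇒ x = -atan(5) ≈ -1.3734, pi - atan(5) ≈ 1.7682

f''(x) = -5*sin(x) + cos(x)
Second-derivative test at each critical point:
  f''(-1.3734) = 5.0990 > 0 → local minimum
  f''(1.7682) = -5.0990 < 0 → local maximum

Critical points: x = -atan(5) ≈ -1.3734 (local minimum); x = pi - atan(5) ≈ 1.7682 (local maximum)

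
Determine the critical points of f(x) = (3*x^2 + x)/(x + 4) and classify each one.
f'(x) = (3*x^2 + 24*x + 4)/(x^2 + 8*x + 16)

Solve f'(x) = 0:
  f'(x) = (3*x^2 + 24*x + 4)/(x + 4)^2; the denominator is positive wherever f is defined, so f'(x) = 0 ⇔ 3*x^2 + 24*x + 4 = 0.
  3*x^2 + 24*x + 4 = 0 has no rational roots; quadratic formula: x = (-24 ± √528)/6.
  ⇒ x = -4 - 2*sqrt(33)/3 ≈ -7.8297, -4 + 2*sqrt(33)/3 ≈ -0.1703

f''(x) = 88/(x^3 + 12*x^2 + 48*x + 64)
Second-derivative test at each critical point:
  f''(-7.8297) = -1.5667 < 0 → local maximum
  f''(-0.1703) = 1.5667 > 0 → local minimum

Critical points: x = -4 - 2*sqrt(33)/3 ≈ -7.8297 (local maximum); x = -4 + 2*sqrt(33)/3 ≈ -0.1703 (local minimum)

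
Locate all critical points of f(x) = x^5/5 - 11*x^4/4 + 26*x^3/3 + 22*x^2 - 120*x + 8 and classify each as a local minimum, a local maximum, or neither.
f'(x) = x^4 - 11*x^3 + 26*x^2 + 44*x - 120

Solve f'(x) = 0:
  Factor: x^4 - 11*x^3 + 26*x^2 + 44*x - 120 = (x - 6)*(x - 5)*(x - 2)*(x + 2) = 0.
  ⇒ x = -2, 2, 5, 6

f''(x) = 4*x^3 - 33*x^2 + 52*x + 44
Second-derivative test at each critical point:
  f''(-2) = -224 < 0 → local maximum
  f''(2) = 48 > 0 → local minimum
  f''(5) = -21 < 0 → local maximum
  f''(6) = 32 > 0 → local minimum

Critical points: x = -2 (local maximum); x = 2 (local minimum); x = 5 (local maximum); x = 6 (local minimum)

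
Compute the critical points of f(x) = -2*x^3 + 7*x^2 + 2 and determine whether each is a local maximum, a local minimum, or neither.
f'(x) = 2*x*(7 - 3*x)

Solve f'(x) = 0:
  Factor: -6*x^2 + 14*x = -2*x*(3*x - 7) = 0.
  ⇒ x = 0, 7/3

f''(x) = 14 - 12*x
Second-derivative test at each critical point:
  f''(0) = 14 > 0 → local minimum
  f''(7/3) = -14 < 0 → local maximum

Critical points: x = 0 (local minimum); x = 7/3 (local maximum)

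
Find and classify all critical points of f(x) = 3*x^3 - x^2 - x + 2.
f'(x) = 9*x^2 - 2*x - 1

Solve f'(x) = 0:
  9*x^2 - 2*x - 1 = 0 has no rational roots; quadratic formula: x = (2 ± √40)/18.
  ⇒ x = 1/9 - sqrt(10)/9 ≈ -0.2403, 1/9 + sqrt(10)/9 ≈ 0.4625

f''(x) = 18*x - 2
Second-derivative test at each critical point:
  f''(-0.2403) = -6.3246 < 0 → local maximum
  f''(0.4625) = 6.3246 > 0 → local minimum

Critical points: x = 1/9 - sqrt(10)/9 ≈ -0.2403 (local maximum); x = 1/9 + sqrt(10)/9 ≈ 0.4625 (local minimum)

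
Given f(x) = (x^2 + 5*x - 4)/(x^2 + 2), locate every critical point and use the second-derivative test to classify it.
f'(x) = (-5*x^2 + 12*x + 10)/(x^4 + 4*x^2 + 4)

Solve f'(x) = 0:
  f'(x) = -(5*x^2 - 12*x - 10)/(x^2 + 2)^2; the denominator is positive wherever f is defined, so f'(x) = 0 ⇔ -5*x^2 + 12*x + 10 = 0.
  5*x^2 - 12*x - 10 = 0 has no rational roots; quadratic formula: x = (12 ± √344)/10.
  ⇒ x = 6/5 - sqrt(86)/5 ≈ -0.6547, 6/5 + sqrt(86)/5 ≈ 3.0547

f''(x) = 2*(5*x^3 - 18*x^2 - 30*x + 12)/(x^6 + 6*x^4 + 12*x^2 + 8)
Second-derivative test at each critical point:
  f''(-0.6547) = 3.1444 > 0 → local minimum
  f''(3.0547) = -0.1444 < 0 → local maximum

Critical points: x = 6/5 - sqrt(86)/5 ≈ -0.6547 (local minimum); x = 6/5 + sqrt(86)/5 ≈ 3.0547 (local maximum)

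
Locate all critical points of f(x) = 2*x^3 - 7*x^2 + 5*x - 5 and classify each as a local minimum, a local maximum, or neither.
f'(x) = 6*x^2 - 14*x + 5

Solve f'(x) = 0:
  6*x^2 - 14*x + 5 = 0 has no rational roots; quadratic formula: x = (14 ± √76)/12.
  ⇒ x = 7/6 - sqrt(19)/6 ≈ 0.4402, sqrt(19)/6 + 7/6 ≈ 1.8931

f''(x) = 12*x - 14
Second-derivative test at each critical point:
  f''(0.4402) = -8.7178 < 0 → local maximum
  f''(1.8931) = 8.7178 > 0 → local minimum

Critical points: x = 7/6 - sqrt(19)/6 ≈ 0.4402 (local maximum); x = sqrt(19)/6 + 7/6 ≈ 1.8931 (local minimum)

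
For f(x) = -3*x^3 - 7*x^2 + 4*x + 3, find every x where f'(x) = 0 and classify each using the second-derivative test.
f'(x) = -9*x^2 - 14*x + 4

Solve f'(x) = 0:
  9*x^2 + 14*x - 4 = 0 has no rational roots; quadratic formula: x = (-14 ± √340)/18.
  ⇒ x = -sqrt(85)/9 - 7/9 ≈ -1.8022, -7/9 + sqrt(85)/9 ≈ 0.2466

f''(x) = -18*x - 14
Second-derivative test at each critical point:
  f''(-1.8022) = 18.4391 > 0 → local minimum
  f''(0.2466) = -18.4391 < 0 → local maximum

Critical points: x = -sqrt(85)/9 - 7/9 ≈ -1.8022 (local minimum); x = -7/9 + sqrt(85)/9 ≈ 0.2466 (local maximum)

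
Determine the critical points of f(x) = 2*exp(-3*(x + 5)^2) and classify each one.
f'(x) = 12*(-x - 5)*exp(-3*(x + 5)^2)

Solve f'(x) = 0:
  f'(x) = (-12*x - 60)·exp(-3*(x + 5)^2) and exp(-3*(x + 5)^2) > 0 for every x, so f'(x) = 0 ⇔ -12*x - 60 = 0.
  Factor: -12*x - 60 = -12*(x + 5) = 0.
  ⇒ x = -5

f''(x) = 12*(6*(x + 5)^2 - 1)*exp(-3*(x + 5)^2)
Second-derivative test at each critical point:
  f''(-5) = -12 < 0 → local maximum

Critical points: x = -5 (local maximum)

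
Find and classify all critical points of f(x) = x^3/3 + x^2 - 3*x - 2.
f'(x) = x^2 + 2*x - 3

Solve f'(x) = 0:
  Factor: x^2 + 2*x - 3 = (x - 1)*(x + 3) = 0.
  ⇒ x = -3, 1

f''(x) = 2*x + 2
Second-derivative test at each critical point:
  f''(-3) = -4 < 0 → local maximum
  f''(1) = 4 > 0 → local minimum

Critical points: x = -3 (local maximum); x = 1 (local minimum)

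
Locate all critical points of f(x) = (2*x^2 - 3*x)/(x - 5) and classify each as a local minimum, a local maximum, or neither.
f'(x) = (2*x^2 - 20*x + 15)/(x^2 - 10*x + 25)

Solve f'(x) = 0:
  f'(x) = (2*x^2 - 20*x + 15)/(x - 5)^2; the denominator is positive wherever f is defined, so f'(x) = 0 ⇔ 2*x^2 - 20*x + 15 = 0.
  2*x^2 - 20*x + 15 = 0 has no rational roots; quadratic formula: x = (20 ± √280)/4.
  ⇒ x = 5 - sqrt(70)/2 ≈ 0.8167, sqrt(70)/2 + 5 ≈ 9.1833

f''(x) = 70/(x^3 - 15*x^2 + 75*x - 125)
Second-derivative test at each critical point:
  f''(0.8167) = -0.9562 < 0 → local maximum
  f''(9.1833) = 0.9562 > 0 → local minimum

Critical points: x = 5 - sqrt(70)/2 ≈ 0.8167 (local maximum); x = sqrt(70)/2 + 5 ≈ 9.1833 (local minimum)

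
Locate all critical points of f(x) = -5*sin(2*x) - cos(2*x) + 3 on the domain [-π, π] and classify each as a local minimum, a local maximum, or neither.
f'(x) = 2*sin(2*x) - 10*cos(2*x)

Solve f'(x) = 0 on [-π, π]:
  f'(x) = 0 ⇔ -5*cos(2*x) = -sin(2*x) ⇔ tan(2*x) = 5, i.e. 2*x = arctan(5) + nπ; keep the solutions lying in [-π, π].
  ⇒ x = -pi + atan(5)/2 ≈ -2.4549, -pi/2 + atan(5)/2 ≈ -0.8841, atan(5)/2 ≈ 0.6867, atan(5)/2 + pi/2 ≈ 2.2575

f''(x) = 20*sin(2*x) + 4*cos(2*x)
Second-derivative test at each critical point:
  f''(-2.4549) = 20.3961 > 0 → local minimum
  f''(-0.8841) = -20.3961 < 0 → local maximum
  f''(0.6867) = 20.3961 > 0 → local minimum
  f''(2.2575) = -20.3961 < 0 → local maximum

Critical points: x = -pi + atan(5)/2 ≈ -2.4549 (local minimum); x = -pi/2 + atan(5)/2 ≈ -0.8841 (local maximum); x = atan(5)/2 ≈ 0.6867 (local minimum); x = atan(5)/2 + pi/2 ≈ 2.2575 (local maximum)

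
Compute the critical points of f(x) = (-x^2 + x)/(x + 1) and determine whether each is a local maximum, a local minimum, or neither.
f'(x) = (-x^2 - 2*x + 1)/(x^2 + 2*x + 1)

Solve f'(x) = 0:
  f'(x) = -(x^2 + 2*x - 1)/(x + 1)^2; the denominator is positive wherever f is defined, so f'(x) = 0 ⇔ -x^2 - 2*x + 1 = 0.
  x^2 + 2*x - 1 = 0 has no rational roots; quadratic formula: x = (-2 ± √8)/2.
  ⇒ x = -sqrt(2) - 1 ≈ -2.4142, -1 + sqrt(2) ≈ 0.4142

f''(x) = -4/(x^3 + 3*x^2 + 3*x + 1)
Second-derivative test at each critical point:
  f''(-2.4142) = 1.4142 > 0 → local minimum
  f''(0.4142) = -1.4142 < 0 → local maximum

Critical points: x = -sqrt(2) - 1 ≈ -2.4142 (local minimum); x = -1 + sqrt(2) ≈ 0.4142 (local maximum)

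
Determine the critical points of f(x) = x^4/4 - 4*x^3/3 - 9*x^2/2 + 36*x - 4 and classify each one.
f'(x) = x^3 - 4*x^2 - 9*x + 36

Solve f'(x) = 0:
  Factor: x^3 - 4*x^2 - 9*x + 36 = (x - 4)*(x - 3)*(x + 3) = 0.
  ⇒ x = -3, 3, 4

f''(x) = 3*x^2 - 8*x - 9
Second-derivative test at each critical point:
  f''(-3) = 42 > 0 → local minimum
  f''(3) = -6 < 0 → local maximum
  f''(4) = 7 > 0 → local minimum

Critical points: x = -3 (local minimum); x = 3 (local maximum); x = 4 (local minimum)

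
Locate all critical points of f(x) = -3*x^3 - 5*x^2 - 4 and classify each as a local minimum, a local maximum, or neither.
f'(x) = x*(-9*x - 10)

Solve f'(x) = 0:
  Factor: -9*x^2 - 10*x = -x*(9*x + 10) = 0.
  ⇒ x = -10/9, 0

f''(x) = -18*x - 10
Second-derivative test at each critical point:
  f''(-10/9) = 10 > 0 → local minimum
  f''(0) = -10 < 0 → local maximum

Critical points: x = -10/9 (local minimum); x = 0 (local maximum)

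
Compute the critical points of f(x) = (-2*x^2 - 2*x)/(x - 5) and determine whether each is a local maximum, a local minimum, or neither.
f'(x) = 2*(-x^2 + 10*x + 5)/(x^2 - 10*x + 25)

Solve f'(x) = 0:
  f'(x) = -2*(x^2 - 10*x - 5)/(x - 5)^2; the denominator is positive wherever f is defined, so f'(x) = 0 ⇔ -2*x^2 + 20*x + 10 = 0.
  Factor: -2*x^2 + 20*x + 10 = -2*(x^2 - 10*x - 5); x^2 - 10*x - 5 = 0 has no rational roots; quadratic formula: x = (10 ± √120)/2.
  ⇒ x = 5 - sqrt(30) ≈ -0.4772, 5 + sqrt(30) ≈ 10.4772

f''(x) = -120/(x^3 - 15*x^2 + 75*x - 125)
Second-derivative test at each critical point:
  f''(-0.4772) = 0.7303 > 0 → local minimum
  f''(10.4772) = -0.7303 < 0 → local maximum

Critical points: x = 5 - sqrt(30) ≈ -0.4772 (local minimum); x = 5 + sqrt(30) ≈ 10.4772 (local maximum)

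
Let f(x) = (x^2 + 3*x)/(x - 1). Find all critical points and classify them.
f'(x) = (x^2 - 2*x - 3)/(x^2 - 2*x + 1)

Solve f'(x) = 0:
  f'(x) = (x - 3)*(x + 1)/(x - 1)^2; the denominator is positive wherever f is defined, so f'(x) = 0 ⇔ x^2 - 2*x - 3 = 0.
  Factor: x^2 - 2*x - 3 = (x - 3)*(x + 1) = 0.
  ⇒ x = -1, 3

f''(x) = 8/(x^3 - 3*x^2 + 3*x - 1)
Second-derivative test at each critical point:
  f''(-1) = -1 < 0 → local maximum
  f''(3) = 1 > 0 → local minimum

Critical points: x = -1 (local maximum); x = 3 (local minimum)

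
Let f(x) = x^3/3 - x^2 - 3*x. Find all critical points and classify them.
f'(x) = x^2 - 2*x - 3

Solve f'(x) = 0:
  Factor: x^2 - 2*x - 3 = (x - 3)*(x + 1) = 0.
  ⇒ x = -1, 3

f''(x) = 2*x - 2
Second-derivative test at each critical point:
  f''(-1) = -4 < 0 → local maximum
  f''(3) = 4 > 0 → local minimum

Critical points: x = -1 (local maximum); x = 3 (local minimum)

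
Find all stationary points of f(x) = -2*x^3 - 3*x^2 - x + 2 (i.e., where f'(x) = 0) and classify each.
f'(x) = -6*x^2 - 6*x - 1

Solve f'(x) = 0:
  6*x^2 + 6*x + 1 = 0 has no rational roots; quadratic formula: x = (-6 ± √12)/12.
  ⇒ x = -1/2 - sqrt(3)/6 ≈ -0.7887, -1/2 + sqrt(3)/6 ≈ -0.2113

f''(x) = -12*x - 6
Second-derivative test at each critical point:
  f''(-0.7887) = 3.4641 > 0 → local minimum
  f''(-0.2113) = -3.4641 < 0 → local maximum

Critical points: x = -1/2 - sqrt(3)/6 ≈ -0.7887 (local minimum); x = -1/2 + sqrt(3)/6 ≈ -0.2113 (local maximum)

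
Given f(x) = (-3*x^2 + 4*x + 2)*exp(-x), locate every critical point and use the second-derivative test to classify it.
f'(x) = (3*x^2 - 10*x + 2)*exp(-x)

Solve f'(x) = 0:
  f'(x) = (3*x^2 - 10*x + 2)·exp(-x) and exp(-x) > 0 for every x, so f'(x) = 0 ⇔ 3*x^2 - 10*x + 2 = 0.
  3*x^2 - 10*x + 2 = 0 has no rational roots; quadratic formula: x = (10 ± √76)/6.
  ⇒ x = 5/3 - sqrt(19)/3 ≈ 0.2137, sqrt(19)/3 + 5/3 ≈ 3.1196

f''(x) = (-3*x^2 + 16*x - 12)*exp(-x)
Second-derivative test at each critical point:
  f''(0.2137) = -7.0404 < 0 → local maximum
  f''(3.1196) = 0.3851 > 0 → local minimum

Critical points: x = 5/3 - sqrt(19)/3 ≈ 0.2137 (local maximum); x = sqrt(19)/3 + 5/3 ≈ 3.1196 (local minimum)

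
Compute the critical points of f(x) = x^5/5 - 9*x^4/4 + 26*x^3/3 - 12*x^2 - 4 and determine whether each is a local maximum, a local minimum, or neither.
f'(x) = x*(x^3 - 9*x^2 + 26*x - 24)

Solve f'(x) = 0:
  Factor: x^4 - 9*x^3 + 26*x^2 - 24*x = x*(x - 4)*(x - 3)*(x - 2) = 0.
  ⇒ x = 0, 2, 3, 4

f''(x) = 4*x^3 - 27*x^2 + 52*x - 24
Second-derivative test at each critical point:
  f''(0) = -24 < 0 → local maximum
  f''(2) = 4 > 0 → local minimum
  f''(3) = -3 < 0 → local maximum
  f''(4) = 8 > 0 → local minimum

Critical points: x = 0 (local maximum); x = 2 (local minimum); x = 3 (local maximum); x = 4 (local minimum)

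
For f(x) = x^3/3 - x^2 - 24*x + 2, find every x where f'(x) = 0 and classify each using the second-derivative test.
f'(x) = x^2 - 2*x - 24

Solve f'(x) = 0:
  Factor: x^2 - 2*x - 24 = (x - 6)*(x + 4) = 0.
  ⇒ x = -4, 6

f''(x) = 2*x - 2
Second-derivative test at each critical point:
  f''(-4) = -10 < 0 → local maximum
  f''(6) = 10 > 0 → local minimum

Critical points: x = -4 (local maximum); x = 6 (local minimum)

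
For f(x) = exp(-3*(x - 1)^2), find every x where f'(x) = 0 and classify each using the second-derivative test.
f'(x) = 6*(1 - x)*exp(-3*(x - 1)^2)

Solve f'(x) = 0:
  f'(x) = (6 - 6*x)·exp(-3*(x - 1)^2) and exp(-3*(x - 1)^2) > 0 for every x, so f'(x) = 0 ⇔ 6 - 6*x = 0.
  Factor: 6 - 6*x = -6*(x - 1) = 0.
  ⇒ x = 1

f''(x) = 6*(6*(x - 1)^2 - 1)*exp(-3*(x - 1)^2)
Second-derivative test at each critical point:
  f''(1) = -6 < 0 → local maximum

Critical points: x = 1 (local maximum)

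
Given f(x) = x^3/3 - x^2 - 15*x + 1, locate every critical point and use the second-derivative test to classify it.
f'(x) = x^2 - 2*x - 15

Solve f'(x) = 0:
  Factor: x^2 - 2*x - 15 = (x - 5)*(x + 3) = 0.
  ⇒ x = -3, 5

f''(x) = 2*x - 2
Second-derivative test at each critical point:
  f''(-3) = -8 < 0 → local maximum
  f''(5) = 8 > 0 → local minimum

Critical points: x = -3 (local maximum); x = 5 (local minimum)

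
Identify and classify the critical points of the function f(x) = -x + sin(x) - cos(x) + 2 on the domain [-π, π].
f'(x) = sin(x) + cos(x) - 1

Solve f'(x) = 0 on [-π, π]:
  f'(x) = 0 ⇔ sin(x) + cos(x) = 1. Write the left side as R·cos(x + φ) with R = √(1² + (-1)²) = sqrt(2), cos φ = sqrt(2)/2, sin φ = -sqrt(2)/2; then cos(x + φ) = sqrt(2)/2. Solve for x and keep the solutions lying in [-π, π].
  ⇒ x = 0, pi/2 ≈ 1.5708

f''(x) = -sin(x) + cos(x)
Second-derivative test at each critical point:
  f''(0) = 1 > 0 → local minimum
  f''(1.5708) = -1 < 0 → local maximum

Critical points: x = 0 (local minimum); x = pi/2 ≈ 1.5708 (local maximum)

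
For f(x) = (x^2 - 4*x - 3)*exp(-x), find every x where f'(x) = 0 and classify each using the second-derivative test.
f'(x) = (-x^2 + 6*x - 1)*exp(-x)

Solve f'(x) = 0:
  f'(x) = (-x^2 + 6*x - 1)·exp(-x) and exp(-x) > 0 for every x, so f'(x) = 0 ⇔ -x^2 + 6*x - 1 = 0.
  x^2 - 6*x + 1 = 0 has no rational roots; quadratic formula: x = (6 ± √32)/2.
  ⇒ x = 3 - 2*sqrt(2) ≈ 0.1716, 2*sqrt(2) + 3 ≈ 5.8284

f''(x) = (x^2 - 8*x + 7)*exp(-x)
Second-derivative test at each critical point:
  f''(0.1716) = 4.7650 > 0 → local minimum
  f''(5.8284) = -0.0166 < 0 → local maximum

Critical points: x = 3 - 2*sqrt(2) ≈ 0.1716 (local minimum); x = 2*sqrt(2) + 3 ≈ 5.8284 (local maximum)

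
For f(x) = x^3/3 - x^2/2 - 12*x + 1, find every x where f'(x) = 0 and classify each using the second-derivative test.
f'(x) = x^2 - x - 12

Solve f'(x) = 0:
  Factor: x^2 - x - 12 = (x - 4)*(x + 3) = 0.
  ⇒ x = -3, 4

f''(x) = 2*x - 1
Second-derivative test at each critical point:
  f''(-3) = -7 < 0 → local maximum
  f''(4) = 7 > 0 → local minimum

Critical points: x = -3 (local maximum); x = 4 (local minimum)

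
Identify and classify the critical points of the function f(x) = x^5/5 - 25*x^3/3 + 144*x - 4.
f'(x) = x^4 - 25*x^2 + 144

Solve f'(x) = 0:
  Factor: x^4 - 25*x^2 + 144 = (x - 4)*(x - 3)*(x + 3)*(x + 4) = 0.
  ⇒ x = -4, -3, 3, 4

f''(x) = 4*x^3 - 50*x
Second-derivative test at each critical point:
  f''(-4) = -56 < 0 → local maximum
  f''(-3) = 42 > 0 → local minimum
  f''(3) = -42 < 0 → local maximum
  f''(4) = 56 > 0 → local minimum

Critical points: x = -4 (local maximum); x = -3 (local minimum); x = 3 (local maximum); x = 4 (local minimum)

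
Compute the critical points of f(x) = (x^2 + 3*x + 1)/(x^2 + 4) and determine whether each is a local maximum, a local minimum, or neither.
f'(x) = 3*(-x^2 + 2*x + 4)/(x^4 + 8*x^2 + 16)

Solve f'(x) = 0:
  f'(x) = -3*(x^2 - 2*x - 4)/(x^2 + 4)^2; the denominator is positive wherever f is defined, so f'(x) = 0 ⇔ -3*x^2 + 6*x + 12 = 0.
  Factor: -3*x^2 + 6*x + 12 = -3*(x^2 - 2*x - 4); x^2 - 2*x - 4 = 0 has no rational roots; quadratic formula: x = (2 ± √20)/2.
  ⇒ x = 1 - sqrt(5) ≈ -1.2361, 1 + sqrt(5) ≈ 3.2361

f''(x) = 6*(x^3 - 3*x^2 - 12*x + 4)/(x^6 + 12*x^4 + 48*x^2 + 64)
Second-derivative test at each critical point:
  f''(-1.2361) = 0.4391 > 0 → local minimum
  f''(3.2361) = -0.0641 < 0 → local maximum

Critical points: x = 1 - sqrt(5) ≈ -1.2361 (local minimum); x = 1 + sqrt(5) ≈ 3.2361 (local maximum)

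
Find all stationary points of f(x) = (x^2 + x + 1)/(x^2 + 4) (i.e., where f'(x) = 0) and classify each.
f'(x) = (-x^2 + 6*x + 4)/(x^4 + 8*x^2 + 16)

Solve f'(x) = 0:
  f'(x) = -(x^2 - 6*x - 4)/(x^2 + 4)^2; the denominator is positive wherever f is defined, so f'(x) = 0 ⇔ -x^2 + 6*x + 4 = 0.
  x^2 - 6*x - 4 = 0 has no rational roots; quadratic formula: x = (6 ± √52)/2.
  ⇒ x = 3 - sqrt(13) ≈ -0.6056, 3 + sqrt(13) ≈ 6.6056

f''(x) = 2*(x^3 - 9*x^2 - 12*x + 12)/(x^6 + 12*x^4 + 48*x^2 + 64)
Second-derivative test at each critical point:
  f''(-0.6056) = 0.3782 > 0 → local minimum
  f''(6.6056) = -0.0032 < 0 → local maximum

Critical points: x = 3 - sqrt(13) ≈ -0.6056 (local minimum); x = 3 + sqrt(13) ≈ 6.6056 (local maximum)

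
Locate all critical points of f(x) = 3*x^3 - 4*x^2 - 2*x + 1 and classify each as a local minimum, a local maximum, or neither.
f'(x) = 9*x^2 - 8*x - 2

Solve f'(x) = 0:
  9*x^2 - 8*x - 2 = 0 has no rational roots; quadratic formula: x = (8 ± √136)/18.
  ⇒ x = 4/9 - sqrt(34)/9 ≈ -0.2034, 4/9 + sqrt(34)/9 ≈ 1.0923

f''(x) = 18*x - 8
Second-derivative test at each critical point:
  f''(-0.2034) = -11.6619 < 0 → local maximum
  f''(1.0923) = 11.6619 > 0 → local minimum

Critical points: x = 4/9 - sqrt(34)/9 ≈ -0.2034 (local maximum); x = 4/9 + sqrt(34)/9 ≈ 1.0923 (local minimum)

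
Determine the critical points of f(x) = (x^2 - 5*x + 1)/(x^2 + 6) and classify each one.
f'(x) = 5*(x^2 + 2*x - 6)/(x^4 + 12*x^2 + 36)

Solve f'(x) = 0:
  f'(x) = 5*(x^2 + 2*x - 6)/(x^2 + 6)^2; the denominator is positive wherever f is defined, so f'(x) = 0 ⇔ 5*x^2 + 10*x - 30 = 0.
  Factor: 5*x^2 + 10*x - 30 = 5*(x^2 + 2*x - 6); x^2 + 2*x - 6 = 0 has no rational roots; quadratic formula: x = (-2 ± √28)/2.
  ⇒ x = -sqrt(7) - 1 ≈ -3.6458, -1 + sqrt(7) ≈ 1.6458

f''(x) = 10*(-x^3 - 3*x^2 + 18*x + 6)/(x^6 + 18*x^4 + 108*x^2 + 216)
Second-derivative test at each critical point:
  f''(-3.6458) = -0.0711 < 0 → local maximum
  f''(1.6458) = 0.3489 > 0 → local minimum

Critical points: x = -sqrt(7) - 1 ≈ -3.6458 (local maximum); x = -1 + sqrt(7) ≈ 1.6458 (local minimum)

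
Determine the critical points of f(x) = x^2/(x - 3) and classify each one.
f'(x) = x*(x - 6)/(x^2 - 6*x + 9)

Solve f'(x) = 0:
  f'(x) = x*(x - 6)/(x - 3)^2; the denominator is positive wherever f is defined, so f'(x) = 0 ⇔ x^2 - 6*x = 0.
  Factor: x^2 - 6*x = x*(x - 6) = 0.
  ⇒ x = 0, 6

f''(x) = 18/(x^3 - 9*x^2 + 27*x - 27)
Second-derivative test at each critical point:
  f''(0) = -2/3 < 0 → local maximum
  f''(6) = 2/3 > 0 → local minimum

Critical points: x = 0 (local maximum); x = 6 (local minimum)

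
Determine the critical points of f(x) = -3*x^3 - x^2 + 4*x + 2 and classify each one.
f'(x) = -9*x^2 - 2*x + 4

Solve f'(x) = 0:
  9*x^2 + 2*x - 4 = 0 has no rational roots; quadratic formula: x = (-2 ± √148)/18.
  ⇒ x = -sqrt(37)/9 - 1/9 ≈ -0.7870, -1/9 + sqrt(37)/9 ≈ 0.5648

f''(x) = -18*x - 2
Second-derivative test at each critical point:
  f''(-0.7870) = 12.1655 > 0 → local minimum
  f''(0.5648) = -12.1655 < 0 → local maximum

Critical points: x = -sqrt(37)/9 - 1/9 ≈ -0.7870 (local minimum); x = -1/9 + sqrt(37)/9 ≈ 0.5648 (local maximum)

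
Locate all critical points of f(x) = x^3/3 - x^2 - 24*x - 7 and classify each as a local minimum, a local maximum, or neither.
f'(x) = x^2 - 2*x - 24

Solve f'(x) = 0:
  Factor: x^2 - 2*x - 24 = (x - 6)*(x + 4) = 0.
  ⇒ x = -4, 6

f''(x) = 2*x - 2
Second-derivative test at each critical point:
  f''(-4) = -10 < 0 → local maximum
  f''(6) = 10 > 0 → local minimum

Critical points: x = -4 (local maximum); x = 6 (local minimum)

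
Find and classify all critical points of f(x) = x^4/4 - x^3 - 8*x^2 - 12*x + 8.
f'(x) = x^3 - 3*x^2 - 16*x - 12

Solve f'(x) = 0:
  Factor: x^3 - 3*x^2 - 16*x - 12 = (x - 6)*(x + 1)*(x + 2) = 0.
  ⇒ x = -2, -1, 6

f''(x) = 3*x^2 - 6*x - 16
Second-derivative test at each critical point:
  f''(-2) = 8 > 0 → local minimum
  f''(-1) = -7 < 0 → local maximum
  f''(6) = 56 > 0 → local minimum

Critical points: x = -2 (local minimum); x = -1 (local maximum); x = 6 (local minimum)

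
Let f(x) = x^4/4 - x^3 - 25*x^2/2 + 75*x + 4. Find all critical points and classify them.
f'(x) = x^3 - 3*x^2 - 25*x + 75

Solve f'(x) = 0:
  Factor: x^3 - 3*x^2 - 25*x + 75 = (x - 5)*(x - 3)*(x + 5) = 0.
  ⇒ x = -5, 3, 5

f''(x) = 3*x^2 - 6*x - 25
Second-derivative test at each critical point:
  f''(-5) = 80 > 0 → local minimum
  f''(3) = -16 < 0 → local maximum
  f''(5) = 20 > 0 → local minimum

Critical points: x = -5 (local minimum); x = 3 (local maximum); x = 5 (local minimum)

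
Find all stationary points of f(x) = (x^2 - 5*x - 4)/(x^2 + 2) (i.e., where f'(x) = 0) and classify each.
f'(x) = (5*x^2 + 12*x - 10)/(x^4 + 4*x^2 + 4)

Solve f'(x) = 0:
  f'(x) = (5*x^2 + 12*x - 10)/(x^2 + 2)^2; the denominator is positive wherever f is defined, so f'(x) = 0 ⇔ 5*x^2 + 12*x - 10 = 0.
  5*x^2 + 12*x - 10 = 0 has no rational roots; quadratic formula: x = (-12 ± √344)/10.
  ⇒ x = -sqrt(86)/5 - 6/5 ≈ -3.0547, -6/5 + sqrt(86)/5 ≈ 0.6547

f''(x) = 2*(-5*x^3 - 18*x^2 + 30*x + 12)/(x^6 + 6*x^4 + 12*x^2 + 8)
Second-derivative test at each critical point:
  f''(-3.0547) = -0.1444 < 0 → local maximum
  f''(0.6547) = 3.1444 > 0 → local minimum

Critical points: x = -sqrt(86)/5 - 6/5 ≈ -3.0547 (local maximum); x = -6/5 + sqrt(86)/5 ≈ 0.6547 (local minimum)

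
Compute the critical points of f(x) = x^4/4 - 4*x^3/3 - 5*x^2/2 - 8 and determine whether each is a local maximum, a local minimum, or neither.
f'(x) = x*(x^2 - 4*x - 5)

Solve f'(x) = 0:
  Factor: x^3 - 4*x^2 - 5*x = x*(x - 5)*(x + 1) = 0.
  ⇒ x = -1, 0, 5

f''(x) = 3*x^2 - 8*x - 5
Second-derivative test at each critical point:
  f''(-1) = 6 > 0 → local minimum
  f''(0) = -5 < 0 → local maximum
  f''(5) = 30 > 0 → local minimum

Critical points: x = -1 (local minimum); x = 0 (local maximum); x = 5 (local minimum)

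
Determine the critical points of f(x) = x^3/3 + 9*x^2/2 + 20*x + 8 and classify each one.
f'(x) = x^2 + 9*x + 20

Solve f'(x) = 0:
  Factor: x^2 + 9*x + 20 = (x + 4)*(x + 5) = 0.
  ⇒ x = -5, -4

f''(x) = 2*x + 9
Second-derivative test at each critical point:
  f''(-5) = -1 < 0 → local maximum
  f''(-4) = 1 > 0 → local minimum

Critical points: x = -5 (local maximum); x = -4 (local minimum)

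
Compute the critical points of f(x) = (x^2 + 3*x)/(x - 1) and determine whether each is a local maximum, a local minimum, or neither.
f'(x) = (x^2 - 2*x - 3)/(x^2 - 2*x + 1)

Solve f'(x) = 0:
  f'(x) = (x - 3)*(x + 1)/(x - 1)^2; the denominator is positive wherever f is defined, so f'(x) = 0 ⇔ x^2 - 2*x - 3 = 0.
  Factor: x^2 - 2*x - 3 = (x - 3)*(x + 1) = 0.
  ⇒ x = -1, 3

f''(x) = 8/(x^3 - 3*x^2 + 3*x - 1)
Second-derivative test at each critical point:
  f''(-1) = -1 < 0 → local maximum
  f''(3) = 1 > 0 → local minimum

Critical points: x = -1 (local maximum); x = 3 (local minimum)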